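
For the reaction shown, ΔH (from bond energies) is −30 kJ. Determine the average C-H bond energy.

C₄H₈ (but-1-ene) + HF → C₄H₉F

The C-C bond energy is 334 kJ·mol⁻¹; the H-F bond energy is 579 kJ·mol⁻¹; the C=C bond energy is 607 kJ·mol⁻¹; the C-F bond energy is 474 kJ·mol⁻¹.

Let D be the C-H bond energy.
Σ(broken) = 2×334 + 8×D + 1×607 + 1×579 = 1854 + 8D
Σ(formed) = 3×334 + 1×474 + 9×D = 1476 + 9D
ΔH = Σ(broken) − Σ(formed) = (1854 + 8D) − (1476 + 9D) = +378 − D
Setting this equal to −30 kJ gives D = 408 kJ/mol.

D(C-H) ≈ 408 kJ/mol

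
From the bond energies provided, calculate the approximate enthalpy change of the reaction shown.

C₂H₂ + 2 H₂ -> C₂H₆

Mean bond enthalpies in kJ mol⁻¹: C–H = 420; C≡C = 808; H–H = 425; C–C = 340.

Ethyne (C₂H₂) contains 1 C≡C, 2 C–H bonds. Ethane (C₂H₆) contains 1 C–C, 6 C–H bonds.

Bonds broken (reactants):
  C≡C: 1 × 808 = 808
  C–H: 2 × 420 = 840
  H–H: 2 × 425 = 850
  Σ(broken) = 2498 kJ
Bonds formed (products):
  C–C: 1 × 340 = 340
  C–H: 6 × 420 = 2520
  Σ(formed) = 2860 kJ
ΔH = Σ(broken) − Σ(formed) = 2498 − 2860 = −362 kJ

ΔH ≈ −362 kJ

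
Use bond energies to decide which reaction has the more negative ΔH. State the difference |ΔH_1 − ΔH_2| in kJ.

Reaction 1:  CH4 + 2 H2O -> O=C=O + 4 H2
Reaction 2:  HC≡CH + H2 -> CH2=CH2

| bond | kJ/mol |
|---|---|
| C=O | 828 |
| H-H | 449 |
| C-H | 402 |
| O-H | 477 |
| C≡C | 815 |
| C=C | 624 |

Reaction 1:
  Bonds broken (reactants):
    C-H: 4 × 402 = 1608
    O-H: 4 × 477 = 1908
    Σ(broken) = 3516 kJ
  Bonds formed (products):
    C=O: 2 × 828 = 1656
    H-H: 4 × 449 = 1796
    Σ(formed) = 3452 kJ
  ΔH_1 = 3516 − 3452 = +64 kJ
Reaction 2:
  Bonds broken (reactants):
    C≡C: 1 × 815 = 815
    C-H: 2 × 402 = 804
    H-H: 1 × 449 = 449
    Σ(broken) = 2068 kJ
  Bonds formed (products):
    C-H: 4 × 402 = 1608
    C=C: 1 × 624 = 624
    Σ(formed) = 2232 kJ
  ΔH_2 = 2068 − 2232 = −164 kJ
ΔH_1 − ΔH_2 = +228 kJ, so reaction 2 has the more negative ΔH; |ΔH_1 − ΔH_2| = 228 kJ.

Reaction 2, by 228 kJ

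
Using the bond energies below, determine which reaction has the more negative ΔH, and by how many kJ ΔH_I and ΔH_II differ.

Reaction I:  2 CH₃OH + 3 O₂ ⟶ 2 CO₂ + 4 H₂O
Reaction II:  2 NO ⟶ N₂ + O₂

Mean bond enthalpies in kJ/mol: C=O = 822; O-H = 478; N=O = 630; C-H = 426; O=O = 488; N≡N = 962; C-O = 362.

Reaction I:
  Bonds broken (reactants):
    C-H: 6 × 426 = 2556
    C-O: 2 × 362 = 724
    O-H: 2 × 478 = 956
    O=O: 3 × 488 = 1464
    Σ(broken) = 5700 kJ
  Bonds formed (products):
    C=O: 4 × 822 = 3288
    O-H: 8 × 478 = 3824
    Σ(formed) = 7112 kJ
  ΔH_I = 5700 − 7112 = −1412 kJ
Reaction II:
  Bonds broken (reactants):
    N=O: 2 × 630 = 1260
    Σ(broken) = 1260 kJ
  Bonds formed (products):
    N≡N: 1 × 962 = 962
    O=O: 1 × 488 = 488
    Σ(formed) = 1450 kJ
  ΔH_II = 1260 − 1450 = −190 kJ
ΔH_I − ΔH_II = −1222 kJ, so reaction I has the more negative ΔH; |ΔH_I − ΔH_II| = 1222 kJ.

Reaction I, by 1222 kJ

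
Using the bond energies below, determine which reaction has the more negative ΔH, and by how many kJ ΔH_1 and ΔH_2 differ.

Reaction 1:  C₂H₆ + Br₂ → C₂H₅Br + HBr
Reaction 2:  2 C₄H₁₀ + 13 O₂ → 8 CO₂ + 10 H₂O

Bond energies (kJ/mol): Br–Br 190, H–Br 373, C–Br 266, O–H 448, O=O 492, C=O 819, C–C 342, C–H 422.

Reaction 1:
  Bonds broken (reactants):
    Br–Br: 1 × 190 = 190
    C–C: 1 × 342 = 342
    C–H: 6 × 422 = 2532
    Σ(broken) = 3064 kJ
  Bonds formed (products):
    C–Br: 1 × 266 = 266
    C–C: 1 × 342 = 342
    C–H: 5 × 422 = 2110
    H–Br: 1 × 373 = 373
    Σ(formed) = 3091 kJ
  ΔH_1 = 3064 − 3091 = −27 kJ
Reaction 2:
  Bonds broken (reactants):
    C–C: 6 × 342 = 2052
    C–H: 20 × 422 = 8440
    O=O: 13 × 492 = 6396
    Σ(broken) = 16888 kJ
  Bonds formed (products):
    C=O: 16 × 819 = 13104
    O–H: 20 × 448 = 8960
    Σ(formed) = 22064 kJ
  ΔH_2 = 16888 − 22064 = −5176 kJ
ΔH_1 − ΔH_2 = +5149 kJ, so reaction 2 has the more negative ΔH; |ΔH_1 − ΔH_2| = 5149 kJ.

Reaction 2, by 5149 kJ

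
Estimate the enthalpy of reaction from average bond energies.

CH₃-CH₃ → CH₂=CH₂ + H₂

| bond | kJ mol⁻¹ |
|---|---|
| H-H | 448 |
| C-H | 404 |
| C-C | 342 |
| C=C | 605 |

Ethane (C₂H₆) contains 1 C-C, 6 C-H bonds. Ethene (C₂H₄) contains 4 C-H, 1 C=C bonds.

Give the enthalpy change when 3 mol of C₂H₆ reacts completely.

Bonds broken (reactants):
  C-C: 1 × 342 = 342
  C-H: 6 × 404 = 2424
  Σ(broken) = 2766 kJ
Bonds formed (products):
  C-H: 4 × 404 = 1616
  C=C: 1 × 605 = 605
  H-H: 1 × 448 = 448
  Σ(formed) = 2669 kJ
ΔH = Σ(broken) − Σ(formed) = 2766 − 2669 = +97 kJ
For 3× the reaction as written: 3 × (+97) = +291 kJ

ΔH = +291 kJ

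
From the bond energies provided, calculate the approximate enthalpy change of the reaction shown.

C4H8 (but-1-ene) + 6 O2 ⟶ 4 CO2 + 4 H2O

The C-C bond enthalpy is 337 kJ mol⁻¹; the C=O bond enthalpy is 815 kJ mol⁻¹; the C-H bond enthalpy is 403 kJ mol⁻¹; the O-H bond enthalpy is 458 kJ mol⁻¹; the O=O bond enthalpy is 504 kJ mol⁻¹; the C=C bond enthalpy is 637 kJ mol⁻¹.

ΔH ≈ −2625 kJ

Bonds broken (reactants):
  C-C: 2 × 337 = 674
  C-H: 8 × 403 = 3224
  C=C: 1 × 637 = 637
  O=O: 6 × 504 = 3024
  Σ(broken) = 7559 kJ
Bonds formed (products):
  C=O: 8 × 815 = 6520
  O-H: 8 × 458 = 3664
  Σ(formed) = 10184 kJ
ΔH = Σ(broken) − Σ(formed) = 7559 − 10184 = −2625 kJ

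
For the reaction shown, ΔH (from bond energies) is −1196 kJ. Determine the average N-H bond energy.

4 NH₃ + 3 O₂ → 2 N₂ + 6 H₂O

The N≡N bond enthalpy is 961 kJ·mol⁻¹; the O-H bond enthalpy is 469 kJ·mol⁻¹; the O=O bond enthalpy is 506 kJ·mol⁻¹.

Let D be the N-H bond energy.
Σ(broken) = 12×D + 3×506 = 1518 + 12D
Σ(formed) = 2×961 + 12×469 = 7550
ΔH = Σ(broken) − Σ(formed) = (1518 + 12D) − (7550) = −6032 + 12D
Setting this equal to −1196 kJ gives 12D = 4836, so D = 403 kJ/mol.

D(N-H) ≈ 403 kJ/mol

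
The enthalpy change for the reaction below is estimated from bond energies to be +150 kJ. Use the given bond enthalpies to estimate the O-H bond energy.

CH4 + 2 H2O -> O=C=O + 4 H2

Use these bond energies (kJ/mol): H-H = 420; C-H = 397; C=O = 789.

D(O-H) ≈ 455 kJ/mol

Let D be the O-H bond energy.
Σ(broken) = 4×397 + 4×D = 1588 + 4D
Σ(formed) = 2×789 + 4×420 = 3258
ΔH = Σ(broken) − Σ(formed) = (1588 + 4D) − (3258) = −1670 + 4D
Setting this equal to +150 kJ gives 4D = 1820, so D = 455 kJ/mol.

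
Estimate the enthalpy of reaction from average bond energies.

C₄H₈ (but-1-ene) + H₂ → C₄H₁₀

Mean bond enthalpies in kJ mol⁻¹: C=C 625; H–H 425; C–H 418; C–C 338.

ΔH ≈ −124 kJ

Bonds broken (reactants):
  C–C: 2 × 338 = 676
  C–H: 8 × 418 = 3344
  C=C: 1 × 625 = 625
  H–H: 1 × 425 = 425
  Σ(broken) = 5070 kJ
Bonds formed (products):
  C–C: 3 × 338 = 1014
  C–H: 10 × 418 = 4180
  Σ(formed) = 5194 kJ
ΔH = Σ(broken) − Σ(formed) = 5070 − 5194 = −124 kJ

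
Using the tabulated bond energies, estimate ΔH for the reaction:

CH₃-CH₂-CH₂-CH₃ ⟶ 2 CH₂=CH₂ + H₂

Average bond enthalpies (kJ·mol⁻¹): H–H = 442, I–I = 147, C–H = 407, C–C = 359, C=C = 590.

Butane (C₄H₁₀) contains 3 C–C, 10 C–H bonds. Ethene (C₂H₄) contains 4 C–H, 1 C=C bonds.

Bonds broken (reactants):
  C–C: 3 × 359 = 1077
  C–H: 10 × 407 = 4070
  Σ(broken) = 5147 kJ
Bonds formed (products):
  C–H: 8 × 407 = 3256
  C=C: 2 × 590 = 1180
  H–H: 1 × 442 = 442
  Σ(formed) = 4878 kJ
ΔH = Σ(broken) − Σ(formed) = 5147 − 4878 = +269 kJ

ΔH ≈ +269 kJ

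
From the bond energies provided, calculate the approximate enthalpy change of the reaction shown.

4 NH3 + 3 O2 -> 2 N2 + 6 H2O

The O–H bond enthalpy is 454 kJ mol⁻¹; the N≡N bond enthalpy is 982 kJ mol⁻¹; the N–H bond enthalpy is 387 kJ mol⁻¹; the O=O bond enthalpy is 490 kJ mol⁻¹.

Bonds broken (reactants):
  N–H: 12 × 387 = 4644
  O=O: 3 × 490 = 1470
  Σ(broken) = 6114 kJ
Bonds formed (products):
  N≡N: 2 × 982 = 1964
  O–H: 12 × 454 = 5448
  Σ(formed) = 7412 kJ
ΔH = Σ(broken) − Σ(formed) = 6114 − 7412 = −1298 kJ

ΔH ≈ −1298 kJ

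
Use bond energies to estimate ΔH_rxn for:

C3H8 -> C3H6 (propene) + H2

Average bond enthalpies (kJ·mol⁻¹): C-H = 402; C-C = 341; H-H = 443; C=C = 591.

Bonds broken (reactants):
  C-C: 2 × 341 = 682
  C-H: 8 × 402 = 3216
  Σ(broken) = 3898 kJ
Bonds formed (products):
  C-C: 1 × 341 = 341
  C-H: 6 × 402 = 2412
  C=C: 1 × 591 = 591
  H-H: 1 × 443 = 443
  Σ(formed) = 3787 kJ
ΔH = Σ(broken) − Σ(formed) = 3898 − 3787 = +111 kJ

ΔH ≈ +111 kJ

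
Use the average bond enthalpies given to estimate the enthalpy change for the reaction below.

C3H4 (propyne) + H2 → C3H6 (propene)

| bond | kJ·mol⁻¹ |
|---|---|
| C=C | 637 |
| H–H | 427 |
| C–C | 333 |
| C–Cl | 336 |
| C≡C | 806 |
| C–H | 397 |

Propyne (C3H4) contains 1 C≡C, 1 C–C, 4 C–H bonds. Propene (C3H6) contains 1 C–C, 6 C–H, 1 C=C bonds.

ΔH ≈ −198 kJ

Bonds broken (reactants):
  C≡C: 1 × 806 = 806
  C–C: 1 × 333 = 333
  C–H: 4 × 397 = 1588
  H–H: 1 × 427 = 427
  Σ(broken) = 3154 kJ
Bonds formed (products):
  C–C: 1 × 333 = 333
  C–H: 6 × 397 = 2382
  C=C: 1 × 637 = 637
  Σ(formed) = 3352 kJ
ΔH = Σ(broken) − Σ(formed) = 3154 − 3352 = −198 kJ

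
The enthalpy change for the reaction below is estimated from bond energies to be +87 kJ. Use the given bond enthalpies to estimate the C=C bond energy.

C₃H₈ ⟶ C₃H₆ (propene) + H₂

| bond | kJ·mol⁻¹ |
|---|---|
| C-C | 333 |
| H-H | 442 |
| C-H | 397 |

D(C=C) ≈ 598 kJ/mol

Let D be the C=C bond energy.
Σ(broken) = 2×333 + 8×397 = 3842
Σ(formed) = 1×333 + 6×397 + 1×D + 1×442 = 3157 + D
ΔH = Σ(broken) − Σ(formed) = (3842) − (3157 + D) = +685 − D
Setting this equal to +87 kJ gives D = 598 kJ/mol.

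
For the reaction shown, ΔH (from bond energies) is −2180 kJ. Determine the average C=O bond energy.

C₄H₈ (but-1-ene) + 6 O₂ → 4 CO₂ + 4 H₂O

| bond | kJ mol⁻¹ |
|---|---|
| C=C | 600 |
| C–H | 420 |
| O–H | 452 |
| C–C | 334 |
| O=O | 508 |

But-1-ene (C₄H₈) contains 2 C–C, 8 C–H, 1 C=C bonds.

D(C=O) ≈ 780 kJ/mol

Let D be the C=O bond energy.
Σ(broken) = 2×334 + 8×420 + 1×600 + 6×508 = 7676
Σ(formed) = 8×D + 8×452 = 3616 + 8D
ΔH = Σ(broken) − Σ(formed) = (7676) − (3616 + 8D) = +4060 − 8D
Setting this equal to −2180 kJ gives 8D = 6240, so D = 780 kJ/mol.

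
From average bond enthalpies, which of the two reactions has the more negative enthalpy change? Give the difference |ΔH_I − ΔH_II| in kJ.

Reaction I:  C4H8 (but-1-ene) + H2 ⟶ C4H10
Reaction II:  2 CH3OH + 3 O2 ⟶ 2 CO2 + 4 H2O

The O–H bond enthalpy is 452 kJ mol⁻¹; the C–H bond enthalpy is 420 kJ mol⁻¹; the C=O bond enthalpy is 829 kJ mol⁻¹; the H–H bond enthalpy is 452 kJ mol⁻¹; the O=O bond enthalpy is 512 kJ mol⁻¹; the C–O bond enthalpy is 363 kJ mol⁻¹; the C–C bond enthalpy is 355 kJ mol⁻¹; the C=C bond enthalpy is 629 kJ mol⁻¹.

Reaction I:
  Bonds broken (reactants):
    C–C: 2 × 355 = 710
    C–H: 8 × 420 = 3360
    C=C: 1 × 629 = 629
    H–H: 1 × 452 = 452
    Σ(broken) = 5151 kJ
  Bonds formed (products):
    C–C: 3 × 355 = 1065
    C–H: 10 × 420 = 4200
    Σ(formed) = 5265 kJ
  ΔH_I = 5151 − 5265 = −114 kJ
Reaction II:
  Bonds broken (reactants):
    C–H: 6 × 420 = 2520
    C–O: 2 × 363 = 726
    O–H: 2 × 452 = 904
    O=O: 3 × 512 = 1536
    Σ(broken) = 5686 kJ
  Bonds formed (products):
    C=O: 4 × 829 = 3316
    O–H: 8 × 452 = 3616
    Σ(formed) = 6932 kJ
  ΔH_II = 5686 − 6932 = −1246 kJ
ΔH_I − ΔH_II = +1132 kJ, so reaction II has the more negative ΔH; |ΔH_I − ΔH_II| = 1132 kJ.

Reaction II, by 1132 kJ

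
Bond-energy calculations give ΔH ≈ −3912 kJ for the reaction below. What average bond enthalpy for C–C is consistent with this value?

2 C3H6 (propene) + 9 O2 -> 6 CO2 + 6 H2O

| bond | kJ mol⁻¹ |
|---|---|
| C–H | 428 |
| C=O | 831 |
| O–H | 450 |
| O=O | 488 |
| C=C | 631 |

D(C–C) ≈ 335 kJ/mol

Let D be the C–C bond energy.
Σ(broken) = 2×D + 12×428 + 2×631 + 9×488 = 10790 + 2D
Σ(formed) = 12×831 + 12×450 = 15372
ΔH = Σ(broken) − Σ(formed) = (10790 + 2D) − (15372) = −4582 + 2D
Setting this equal to −3912 kJ gives 2D = 670, so D = 335 kJ/mol.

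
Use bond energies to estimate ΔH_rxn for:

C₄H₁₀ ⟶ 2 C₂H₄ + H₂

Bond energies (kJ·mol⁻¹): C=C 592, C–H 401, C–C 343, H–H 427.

ΔH ≈ +220 kJ

Bonds broken (reactants):
  C–C: 3 × 343 = 1029
  C–H: 10 × 401 = 4010
  Σ(broken) = 5039 kJ
Bonds formed (products):
  C–H: 8 × 401 = 3208
  C=C: 2 × 592 = 1184
  H–H: 1 × 427 = 427
  Σ(formed) = 4819 kJ
ΔH = Σ(broken) − Σ(formed) = 5039 − 4819 = +220 kJ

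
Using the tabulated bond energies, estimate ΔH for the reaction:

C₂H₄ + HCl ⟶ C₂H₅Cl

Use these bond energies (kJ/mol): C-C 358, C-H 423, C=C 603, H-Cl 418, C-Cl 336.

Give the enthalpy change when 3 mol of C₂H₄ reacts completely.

Bonds broken (reactants):
  C-H: 4 × 423 = 1692
  C=C: 1 × 603 = 603
  H-Cl: 1 × 418 = 418
  Σ(broken) = 2713 kJ
Bonds formed (products):
  C-C: 1 × 358 = 358
  C-Cl: 1 × 336 = 336
  C-H: 5 × 423 = 2115
  Σ(formed) = 2809 kJ
ΔH = Σ(broken) − Σ(formed) = 2713 − 2809 = −96 kJ
For 3× the reaction as written: 3 × (−96) = −288 kJ

ΔH = −288 kJ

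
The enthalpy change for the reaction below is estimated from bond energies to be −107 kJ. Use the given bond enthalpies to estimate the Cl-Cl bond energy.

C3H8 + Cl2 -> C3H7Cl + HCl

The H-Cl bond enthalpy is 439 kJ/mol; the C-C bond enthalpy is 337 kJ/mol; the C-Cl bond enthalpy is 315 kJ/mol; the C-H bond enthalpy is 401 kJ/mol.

D(Cl-Cl) ≈ 246 kJ/mol

Let D be the Cl-Cl bond energy.
Σ(broken) = 2×337 + 8×401 + 1×D = 3882 + D
Σ(formed) = 2×337 + 1×315 + 7×401 + 1×439 = 4235
ΔH = Σ(broken) − Σ(formed) = (3882 + D) − (4235) = −353 + D
Setting this equal to −107 kJ gives D = 246 kJ/mol.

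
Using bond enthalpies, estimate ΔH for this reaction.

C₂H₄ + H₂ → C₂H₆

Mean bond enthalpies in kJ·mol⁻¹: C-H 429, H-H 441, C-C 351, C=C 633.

ΔH ≈ −135 kJ

Bonds broken (reactants):
  C-H: 4 × 429 = 1716
  C=C: 1 × 633 = 633
  H-H: 1 × 441 = 441
  Σ(broken) = 2790 kJ
Bonds formed (products):
  C-C: 1 × 351 = 351
  C-H: 6 × 429 = 2574
  Σ(formed) = 2925 kJ
ΔH = Σ(broken) − Σ(formed) = 2790 − 2925 = −135 kJ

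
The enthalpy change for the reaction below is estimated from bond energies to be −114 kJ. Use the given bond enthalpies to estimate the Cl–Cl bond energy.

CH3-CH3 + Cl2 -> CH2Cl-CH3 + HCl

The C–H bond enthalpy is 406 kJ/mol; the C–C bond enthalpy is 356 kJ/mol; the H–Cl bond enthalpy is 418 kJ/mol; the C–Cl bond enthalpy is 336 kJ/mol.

D(Cl–Cl) ≈ 234 kJ/mol

Let D be the Cl–Cl bond energy.
Σ(broken) = 1×356 + 6×406 + 1×D = 2792 + D
Σ(formed) = 1×356 + 1×336 + 5×406 + 1×418 = 3140
ΔH = Σ(broken) − Σ(formed) = (2792 + D) − (3140) = −348 + D
Setting this equal to −114 kJ gives D = 234 kJ/mol.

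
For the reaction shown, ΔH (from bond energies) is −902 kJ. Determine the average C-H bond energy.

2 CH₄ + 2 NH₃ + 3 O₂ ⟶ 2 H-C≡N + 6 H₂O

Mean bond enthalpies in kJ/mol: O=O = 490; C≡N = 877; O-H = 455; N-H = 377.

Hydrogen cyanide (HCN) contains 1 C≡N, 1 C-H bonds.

D(C-H) ≈ 430 kJ/mol

Let D be the C-H bond energy.
Σ(broken) = 8×D + 6×377 + 3×490 = 3732 + 8D
Σ(formed) = 2×877 + 2×D + 12×455 = 7214 + 2D
ΔH = Σ(broken) − Σ(formed) = (3732 + 8D) − (7214 + 2D) = −3482 + 6D
Setting this equal to −902 kJ gives 6D = 2580, so D = 430 kJ/mol.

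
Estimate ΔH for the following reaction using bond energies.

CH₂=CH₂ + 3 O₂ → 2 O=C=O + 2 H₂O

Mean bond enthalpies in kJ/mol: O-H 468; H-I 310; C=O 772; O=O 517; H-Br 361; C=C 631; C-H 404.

Bonds broken (reactants):
  C-H: 4 × 404 = 1616
  C=C: 1 × 631 = 631
  O=O: 3 × 517 = 1551
  Σ(broken) = 3798 kJ
Bonds formed (products):
  C=O: 4 × 772 = 3088
  O-H: 4 × 468 = 1872
  Σ(formed) = 4960 kJ
ΔH = Σ(broken) − Σ(formed) = 3798 − 4960 = −1162 kJ

ΔH ≈ −1162 kJ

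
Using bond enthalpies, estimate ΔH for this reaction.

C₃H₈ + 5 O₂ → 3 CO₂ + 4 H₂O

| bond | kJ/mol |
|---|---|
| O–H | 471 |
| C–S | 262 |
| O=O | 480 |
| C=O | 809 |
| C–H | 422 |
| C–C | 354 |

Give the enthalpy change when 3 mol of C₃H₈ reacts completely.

ΔH = −6414 kJ

Bonds broken (reactants):
  C–C: 2 × 354 = 708
  C–H: 8 × 422 = 3376
  O=O: 5 × 480 = 2400
  Σ(broken) = 6484 kJ
Bonds formed (products):
  C=O: 6 × 809 = 4854
  O–H: 8 × 471 = 3768
  Σ(formed) = 8622 kJ
ΔH = Σ(broken) − Σ(formed) = 6484 − 8622 = −2138 kJ
For 3× the reaction as written: 3 × (−2138) = −6414 kJ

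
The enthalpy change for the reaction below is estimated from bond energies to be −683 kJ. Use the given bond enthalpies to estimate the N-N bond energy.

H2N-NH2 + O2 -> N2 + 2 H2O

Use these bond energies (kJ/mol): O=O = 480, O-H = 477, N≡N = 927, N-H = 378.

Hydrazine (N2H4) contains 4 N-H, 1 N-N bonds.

Let D be the N-N bond energy.
Σ(broken) = 4×378 + 1×D + 1×480 = 1992 + D
Σ(formed) = 1×927 + 4×477 = 2835
ΔH = Σ(broken) − Σ(formed) = (1992 + D) − (2835) = −843 + D
Setting this equal to −683 kJ gives D = 160 kJ/mol.

D(N-N) ≈ 160 kJ/mol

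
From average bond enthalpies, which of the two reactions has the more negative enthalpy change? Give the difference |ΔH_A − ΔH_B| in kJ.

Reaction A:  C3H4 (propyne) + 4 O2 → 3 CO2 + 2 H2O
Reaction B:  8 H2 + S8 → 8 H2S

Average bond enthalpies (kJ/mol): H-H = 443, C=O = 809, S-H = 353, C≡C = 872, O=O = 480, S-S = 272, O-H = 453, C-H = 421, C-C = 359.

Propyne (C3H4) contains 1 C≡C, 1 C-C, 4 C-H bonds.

Reaction A, by 1903 kJ

Reaction A:
  Bonds broken (reactants):
    C≡C: 1 × 872 = 872
    C-C: 1 × 359 = 359
    C-H: 4 × 421 = 1684
    O=O: 4 × 480 = 1920
    Σ(broken) = 4835 kJ
  Bonds formed (products):
    C=O: 6 × 809 = 4854
    O-H: 4 × 453 = 1812
    Σ(formed) = 6666 kJ
  ΔH_A = 4835 − 6666 = −1831 kJ
Reaction B:
  Bonds broken (reactants):
    H-H: 8 × 443 = 3544
    S-S: 8 × 272 = 2176
    Σ(broken) = 5720 kJ
  Bonds formed (products):
    S-H: 16 × 353 = 5648
    Σ(formed) = 5648 kJ
  ΔH_B = 5720 − 5648 = +72 kJ
ΔH_A − ΔH_B = −1903 kJ, so reaction A has the more negative ΔH; |ΔH_A − ΔH_B| = 1903 kJ.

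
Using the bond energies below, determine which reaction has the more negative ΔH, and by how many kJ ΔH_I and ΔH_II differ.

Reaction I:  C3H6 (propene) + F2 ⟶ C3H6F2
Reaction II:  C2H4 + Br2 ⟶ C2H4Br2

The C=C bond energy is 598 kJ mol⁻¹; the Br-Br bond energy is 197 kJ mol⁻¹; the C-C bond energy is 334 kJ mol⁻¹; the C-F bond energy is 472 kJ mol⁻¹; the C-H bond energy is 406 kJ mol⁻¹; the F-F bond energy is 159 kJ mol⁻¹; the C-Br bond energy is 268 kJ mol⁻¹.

Reaction I, by 446 kJ

Reaction I:
  Bonds broken (reactants):
    C-C: 1 × 334 = 334
    C-H: 6 × 406 = 2436
    C=C: 1 × 598 = 598
    F-F: 1 × 159 = 159
    Σ(broken) = 3527 kJ
  Bonds formed (products):
    C-C: 2 × 334 = 668
    C-F: 2 × 472 = 944
    C-H: 6 × 406 = 2436
    Σ(formed) = 4048 kJ
  ΔH_I = 3527 − 4048 = −521 kJ
Reaction II:
  Bonds broken (reactants):
    Br-Br: 1 × 197 = 197
    C-H: 4 × 406 = 1624
    C=C: 1 × 598 = 598
    Σ(broken) = 2419 kJ
  Bonds formed (products):
    C-Br: 2 × 268 = 536
    C-C: 1 × 334 = 334
    C-H: 4 × 406 = 1624
    Σ(formed) = 2494 kJ
  ΔH_II = 2419 − 2494 = −75 kJ
ΔH_I − ΔH_II = −446 kJ, so reaction I has the more negative ΔH; |ΔH_I − ΔH_II| = 446 kJ.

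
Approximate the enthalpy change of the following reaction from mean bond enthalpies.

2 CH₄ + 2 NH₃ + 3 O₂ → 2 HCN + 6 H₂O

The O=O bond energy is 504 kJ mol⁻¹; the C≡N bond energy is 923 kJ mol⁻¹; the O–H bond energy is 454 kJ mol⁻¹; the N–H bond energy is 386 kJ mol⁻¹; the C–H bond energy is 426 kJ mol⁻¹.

Bonds broken (reactants):
  C–H: 8 × 426 = 3408
  N–H: 6 × 386 = 2316
  O=O: 3 × 504 = 1512
  Σ(broken) = 7236 kJ
Bonds formed (products):
  C≡N: 2 × 923 = 1846
  C–H: 2 × 426 = 852
  O–H: 12 × 454 = 5448
  Σ(formed) = 8146 kJ
ΔH = Σ(broken) − Σ(formed) = 7236 − 8146 = −910 kJ

ΔH ≈ −910 kJ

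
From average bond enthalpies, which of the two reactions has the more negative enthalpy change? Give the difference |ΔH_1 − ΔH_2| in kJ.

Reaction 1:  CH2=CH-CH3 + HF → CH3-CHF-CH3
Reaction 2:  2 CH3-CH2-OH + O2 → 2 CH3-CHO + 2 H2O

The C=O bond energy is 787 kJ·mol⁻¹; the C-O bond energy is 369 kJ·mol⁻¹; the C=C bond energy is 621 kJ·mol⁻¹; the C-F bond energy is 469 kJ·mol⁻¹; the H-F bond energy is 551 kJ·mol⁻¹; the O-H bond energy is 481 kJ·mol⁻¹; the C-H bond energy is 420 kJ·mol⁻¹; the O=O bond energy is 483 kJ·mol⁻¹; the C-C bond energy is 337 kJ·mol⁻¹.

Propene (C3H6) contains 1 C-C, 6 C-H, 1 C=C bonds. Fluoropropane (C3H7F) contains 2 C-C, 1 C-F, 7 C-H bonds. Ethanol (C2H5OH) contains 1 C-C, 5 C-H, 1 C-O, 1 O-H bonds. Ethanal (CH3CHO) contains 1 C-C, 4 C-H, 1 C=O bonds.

Reaction 1:
  Bonds broken (reactants):
    C-C: 1 × 337 = 337
    C-H: 6 × 420 = 2520
    C=C: 1 × 621 = 621
    H-F: 1 × 551 = 551
    Σ(broken) = 4029 kJ
  Bonds formed (products):
    C-C: 2 × 337 = 674
    C-F: 1 × 469 = 469
    C-H: 7 × 420 = 2940
    Σ(formed) = 4083 kJ
  ΔH_1 = 4029 − 4083 = −54 kJ
Reaction 2:
  Bonds broken (reactants):
    C-C: 2 × 337 = 674
    C-H: 10 × 420 = 4200
    C-O: 2 × 369 = 738
    O-H: 2 × 481 = 962
    O=O: 1 × 483 = 483
    Σ(broken) = 7057 kJ
  Bonds formed (products):
    C-C: 2 × 337 = 674
    C-H: 8 × 420 = 3360
    C=O: 2 × 787 = 1574
    O-H: 4 × 481 = 1924
    Σ(formed) = 7532 kJ
  ΔH_2 = 7057 − 7532 = −475 kJ
ΔH_1 − ΔH_2 = +421 kJ, so reaction 2 has the more negative ΔH; |ΔH_1 − ΔH_2| = 421 kJ.

Reaction 2, by 421 kJ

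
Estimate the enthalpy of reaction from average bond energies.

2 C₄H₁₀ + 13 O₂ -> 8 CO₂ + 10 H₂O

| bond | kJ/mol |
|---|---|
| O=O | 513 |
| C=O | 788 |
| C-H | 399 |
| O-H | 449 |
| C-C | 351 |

Bonds broken (reactants):
  C-C: 6 × 351 = 2106
  C-H: 20 × 399 = 7980
  O=O: 13 × 513 = 6669
  Σ(broken) = 16755 kJ
Bonds formed (products):
  C=O: 16 × 788 = 12608
  O-H: 20 × 449 = 8980
  Σ(formed) = 21588 kJ
ΔH = Σ(broken) − Σ(formed) = 16755 − 21588 = −4833 kJ

ΔH ≈ −4833 kJ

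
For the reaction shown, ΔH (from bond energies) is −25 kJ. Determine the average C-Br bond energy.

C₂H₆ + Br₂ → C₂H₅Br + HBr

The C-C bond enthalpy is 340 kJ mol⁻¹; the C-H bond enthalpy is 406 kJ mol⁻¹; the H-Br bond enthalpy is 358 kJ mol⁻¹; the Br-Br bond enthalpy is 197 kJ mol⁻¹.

D(C-Br) ≈ 270 kJ/mol

Let D be the C-Br bond energy.
Σ(broken) = 1×197 + 1×340 + 6×406 = 2973
Σ(formed) = 1×D + 1×340 + 5×406 + 1×358 = 2728 + D
ΔH = Σ(broken) − Σ(formed) = (2973) − (2728 + D) = +245 − D
Setting this equal to −25 kJ gives D = 270 kJ/mol.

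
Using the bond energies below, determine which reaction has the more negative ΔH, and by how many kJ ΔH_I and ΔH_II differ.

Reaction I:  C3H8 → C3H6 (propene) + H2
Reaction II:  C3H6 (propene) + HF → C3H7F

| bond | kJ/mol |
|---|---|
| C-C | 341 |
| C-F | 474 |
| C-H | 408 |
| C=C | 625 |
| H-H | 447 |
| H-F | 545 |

Reaction I:
  Bonds broken (reactants):
    C-C: 2 × 341 = 682
    C-H: 8 × 408 = 3264
    Σ(broken) = 3946 kJ
  Bonds formed (products):
    C-C: 1 × 341 = 341
    C-H: 6 × 408 = 2448
    C=C: 1 × 625 = 625
    H-H: 1 × 447 = 447
    Σ(formed) = 3861 kJ
  ΔH_I = 3946 − 3861 = +85 kJ
Reaction II:
  Bonds broken (reactants):
    C-C: 1 × 341 = 341
    C-H: 6 × 408 = 2448
    C=C: 1 × 625 = 625
    H-F: 1 × 545 = 545
    Σ(broken) = 3959 kJ
  Bonds formed (products):
    C-C: 2 × 341 = 682
    C-F: 1 × 474 = 474
    C-H: 7 × 408 = 2856
    Σ(formed) = 4012 kJ
  ΔH_II = 3959 − 4012 = −53 kJ
ΔH_I − ΔH_II = +138 kJ, so reaction II has the more negative ΔH; |ΔH_I − ΔH_II| = 138 kJ.

Reaction II, by 138 kJ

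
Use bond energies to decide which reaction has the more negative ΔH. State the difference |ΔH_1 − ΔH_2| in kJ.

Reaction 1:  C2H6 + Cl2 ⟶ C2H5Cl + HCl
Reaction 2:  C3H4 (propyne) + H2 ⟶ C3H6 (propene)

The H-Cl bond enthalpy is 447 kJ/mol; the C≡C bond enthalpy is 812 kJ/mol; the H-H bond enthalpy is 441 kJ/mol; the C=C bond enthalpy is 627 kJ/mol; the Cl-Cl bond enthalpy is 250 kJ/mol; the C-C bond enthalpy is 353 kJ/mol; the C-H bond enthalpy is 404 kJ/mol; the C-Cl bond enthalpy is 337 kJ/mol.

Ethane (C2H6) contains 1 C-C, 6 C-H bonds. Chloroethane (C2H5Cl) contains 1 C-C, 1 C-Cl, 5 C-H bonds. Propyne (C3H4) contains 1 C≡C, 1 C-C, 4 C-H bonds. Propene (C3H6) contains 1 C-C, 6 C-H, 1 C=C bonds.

Reaction 1:
  Bonds broken (reactants):
    C-C: 1 × 353 = 353
    C-H: 6 × 404 = 2424
    Cl-Cl: 1 × 250 = 250
    Σ(broken) = 3027 kJ
  Bonds formed (products):
    C-C: 1 × 353 = 353
    C-Cl: 1 × 337 = 337
    C-H: 5 × 404 = 2020
    H-Cl: 1 × 447 = 447
    Σ(formed) = 3157 kJ
  ΔH_1 = 3027 − 3157 = −130 kJ
Reaction 2:
  Bonds broken (reactants):
    C≡C: 1 × 812 = 812
    C-C: 1 × 353 = 353
    C-H: 4 × 404 = 1616
    H-H: 1 × 441 = 441
    Σ(broken) = 3222 kJ
  Bonds formed (products):
    C-C: 1 × 353 = 353
    C-H: 6 × 404 = 2424
    C=C: 1 × 627 = 627
    Σ(formed) = 3404 kJ
  ΔH_2 = 3222 − 3404 = −182 kJ
ΔH_1 − ΔH_2 = +52 kJ, so reaction 2 has the more negative ΔH; |ΔH_1 − ΔH_2| = 52 kJ.

Reaction 2, by 52 kJ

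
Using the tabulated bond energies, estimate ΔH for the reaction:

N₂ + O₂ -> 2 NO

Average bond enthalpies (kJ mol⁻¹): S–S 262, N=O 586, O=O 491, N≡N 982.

ΔH ≈ +301 kJ

Bonds broken (reactants):
  N≡N: 1 × 982 = 982
  O=O: 1 × 491 = 491
  Σ(broken) = 1473 kJ
Bonds formed (products):
  N=O: 2 × 586 = 1172
  Σ(formed) = 1172 kJ
ΔH = Σ(broken) − Σ(formed) = 1473 − 1172 = +301 kJ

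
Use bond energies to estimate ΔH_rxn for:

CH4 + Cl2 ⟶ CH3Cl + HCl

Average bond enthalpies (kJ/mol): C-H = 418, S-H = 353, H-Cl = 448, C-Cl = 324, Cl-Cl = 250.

Bonds broken (reactants):
  C-H: 4 × 418 = 1672
  Cl-Cl: 1 × 250 = 250
  Σ(broken) = 1922 kJ
Bonds formed (products):
  C-Cl: 1 × 324 = 324
  C-H: 3 × 418 = 1254
  H-Cl: 1 × 448 = 448
  Σ(formed) = 2026 kJ
ΔH = Σ(broken) − Σ(formed) = 1922 − 2026 = −104 kJ

ΔH ≈ −104 kJ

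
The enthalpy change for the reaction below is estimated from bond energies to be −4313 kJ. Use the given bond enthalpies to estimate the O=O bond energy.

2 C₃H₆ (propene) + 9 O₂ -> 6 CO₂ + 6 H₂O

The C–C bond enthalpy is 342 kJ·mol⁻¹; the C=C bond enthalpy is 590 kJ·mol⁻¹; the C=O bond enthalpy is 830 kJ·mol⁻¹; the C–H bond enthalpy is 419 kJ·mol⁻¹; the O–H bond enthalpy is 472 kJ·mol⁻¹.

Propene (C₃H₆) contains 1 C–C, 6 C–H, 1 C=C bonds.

D(O=O) ≈ 491 kJ/mol

Let D be the O=O bond energy.
Σ(broken) = 2×342 + 12×419 + 2×590 + 9×D = 6892 + 9D
Σ(formed) = 12×830 + 12×472 = 15624
ΔH = Σ(broken) − Σ(formed) = (6892 + 9D) − (15624) = −8732 + 9D
Setting this equal to −4313 kJ gives 9D = 4419, so D = 491 kJ/mol.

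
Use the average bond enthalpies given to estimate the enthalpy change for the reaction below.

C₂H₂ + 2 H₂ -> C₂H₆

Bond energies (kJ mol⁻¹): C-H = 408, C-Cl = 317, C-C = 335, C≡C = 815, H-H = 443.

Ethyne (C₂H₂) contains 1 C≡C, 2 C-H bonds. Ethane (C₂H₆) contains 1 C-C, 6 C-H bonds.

Bonds broken (reactants):
  C≡C: 1 × 815 = 815
  C-H: 2 × 408 = 816
  H-H: 2 × 443 = 886
  Σ(broken) = 2517 kJ
Bonds formed (products):
  C-C: 1 × 335 = 335
  C-H: 6 × 408 = 2448
  Σ(formed) = 2783 kJ
ΔH = Σ(broken) − Σ(formed) = 2517 − 2783 = −266 kJ

ΔH ≈ −266 kJ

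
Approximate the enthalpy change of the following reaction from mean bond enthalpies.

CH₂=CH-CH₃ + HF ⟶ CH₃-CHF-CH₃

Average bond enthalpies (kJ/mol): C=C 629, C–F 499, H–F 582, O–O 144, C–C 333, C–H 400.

Bonds broken (reactants):
  C–C: 1 × 333 = 333
  C–H: 6 × 400 = 2400
  C=C: 1 × 629 = 629
  H–F: 1 × 582 = 582
  Σ(broken) = 3944 kJ
Bonds formed (products):
  C–C: 2 × 333 = 666
  C–F: 1 × 499 = 499
  C–H: 7 × 400 = 2800
  Σ(formed) = 3965 kJ
ΔH = Σ(broken) − Σ(formed) = 3944 − 3965 = −21 kJ

ΔH ≈ −21 kJ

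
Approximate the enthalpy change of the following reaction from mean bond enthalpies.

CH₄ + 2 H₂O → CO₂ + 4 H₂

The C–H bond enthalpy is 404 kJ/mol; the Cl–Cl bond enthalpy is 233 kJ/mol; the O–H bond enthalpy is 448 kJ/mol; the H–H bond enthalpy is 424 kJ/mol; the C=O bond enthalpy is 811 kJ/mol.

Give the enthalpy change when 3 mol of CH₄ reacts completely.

ΔH = +270 kJ

Bonds broken (reactants):
  C–H: 4 × 404 = 1616
  O–H: 4 × 448 = 1792
  Σ(broken) = 3408 kJ
Bonds formed (products):
  C=O: 2 × 811 = 1622
  H–H: 4 × 424 = 1696
  Σ(formed) = 3318 kJ
ΔH = Σ(broken) − Σ(formed) = 3408 − 3318 = +90 kJ
For 3× the reaction as written: 3 × (+90) = +270 kJ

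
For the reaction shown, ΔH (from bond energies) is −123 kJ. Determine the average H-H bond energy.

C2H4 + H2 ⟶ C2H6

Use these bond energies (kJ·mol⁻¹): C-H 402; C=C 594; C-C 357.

D(H-H) ≈ 444 kJ/mol

Let D be the H-H bond energy.
Σ(broken) = 4×402 + 1×594 + 1×D = 2202 + D
Σ(formed) = 1×357 + 6×402 = 2769
ΔH = Σ(broken) − Σ(formed) = (2202 + D) − (2769) = −567 + D
Setting this equal to −123 kJ gives D = 444 kJ/mol.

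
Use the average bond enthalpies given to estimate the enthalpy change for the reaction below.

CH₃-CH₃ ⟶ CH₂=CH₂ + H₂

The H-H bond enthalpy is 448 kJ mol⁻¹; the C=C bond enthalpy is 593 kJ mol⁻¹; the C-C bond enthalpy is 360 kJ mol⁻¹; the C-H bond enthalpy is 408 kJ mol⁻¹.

Bonds broken (reactants):
  C-C: 1 × 360 = 360
  C-H: 6 × 408 = 2448
  Σ(broken) = 2808 kJ
Bonds formed (products):
  C-H: 4 × 408 = 1632
  C=C: 1 × 593 = 593
  H-H: 1 × 448 = 448
  Σ(formed) = 2673 kJ
ΔH = Σ(broken) − Σ(formed) = 2808 − 2673 = +135 kJ

ΔH ≈ +135 kJ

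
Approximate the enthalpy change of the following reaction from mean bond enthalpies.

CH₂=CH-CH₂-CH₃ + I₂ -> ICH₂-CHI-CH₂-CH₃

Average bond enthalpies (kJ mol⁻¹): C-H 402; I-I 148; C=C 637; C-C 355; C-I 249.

Bonds broken (reactants):
  C-C: 2 × 355 = 710
  C-H: 8 × 402 = 3216
  C=C: 1 × 637 = 637
  I-I: 1 × 148 = 148
  Σ(broken) = 4711 kJ
Bonds formed (products):
  C-C: 3 × 355 = 1065
  C-H: 8 × 402 = 3216
  C-I: 2 × 249 = 498
  Σ(formed) = 4779 kJ
ΔH = Σ(broken) − Σ(formed) = 4711 − 4779 = −68 kJ

ΔH ≈ −68 kJ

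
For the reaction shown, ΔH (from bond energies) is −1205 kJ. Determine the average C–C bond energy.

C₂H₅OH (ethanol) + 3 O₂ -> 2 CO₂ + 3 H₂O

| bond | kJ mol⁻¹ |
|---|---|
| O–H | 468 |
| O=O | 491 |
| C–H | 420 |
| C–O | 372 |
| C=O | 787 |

Let D be the C–C bond energy.
Σ(broken) = 1×D + 5×420 + 1×372 + 1×468 + 3×491 = 4413 + D
Σ(formed) = 4×787 + 6×468 = 5956
ΔH = Σ(broken) − Σ(formed) = (4413 + D) − (5956) = −1543 + D
Setting this equal to −1205 kJ gives D = 338 kJ/mol.

D(C–C) ≈ 338 kJ/mol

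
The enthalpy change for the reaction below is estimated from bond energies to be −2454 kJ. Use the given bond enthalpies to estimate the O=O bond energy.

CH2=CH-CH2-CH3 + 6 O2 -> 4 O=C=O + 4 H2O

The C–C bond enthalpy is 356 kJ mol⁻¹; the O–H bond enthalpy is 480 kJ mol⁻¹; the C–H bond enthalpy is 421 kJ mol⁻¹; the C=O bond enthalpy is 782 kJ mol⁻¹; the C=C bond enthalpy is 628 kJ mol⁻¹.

Let D be the O=O bond energy.
Σ(broken) = 2×356 + 8×421 + 1×628 + 6×D = 4708 + 6D
Σ(formed) = 8×782 + 8×480 = 10096
ΔH = Σ(broken) − Σ(formed) = (4708 + 6D) − (10096) = −5388 + 6D
Setting this equal to −2454 kJ gives 6D = 2934, so D = 489 kJ/mol.

D(O=O) ≈ 489 kJ/mol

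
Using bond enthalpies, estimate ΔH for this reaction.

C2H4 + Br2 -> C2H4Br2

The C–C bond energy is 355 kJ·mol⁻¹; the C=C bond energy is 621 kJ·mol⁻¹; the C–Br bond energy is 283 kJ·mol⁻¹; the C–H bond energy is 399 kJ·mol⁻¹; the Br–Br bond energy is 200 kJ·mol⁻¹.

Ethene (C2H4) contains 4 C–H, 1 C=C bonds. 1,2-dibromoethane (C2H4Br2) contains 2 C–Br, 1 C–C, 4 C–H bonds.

ΔH ≈ −100 kJ

Bonds broken (reactants):
  Br–Br: 1 × 200 = 200
  C–H: 4 × 399 = 1596
  C=C: 1 × 621 = 621
  Σ(broken) = 2417 kJ
Bonds formed (products):
  C–Br: 2 × 283 = 566
  C–C: 1 × 355 = 355
  C–H: 4 × 399 = 1596
  Σ(formed) = 2517 kJ
ΔH = Σ(broken) − Σ(formed) = 2417 − 2517 = −100 kJ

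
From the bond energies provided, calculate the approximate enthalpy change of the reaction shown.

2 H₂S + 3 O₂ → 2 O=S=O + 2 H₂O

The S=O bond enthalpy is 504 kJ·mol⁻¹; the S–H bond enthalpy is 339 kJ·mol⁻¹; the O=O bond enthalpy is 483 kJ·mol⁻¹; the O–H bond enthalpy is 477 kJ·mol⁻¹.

ΔH ≈ −1119 kJ

Bonds broken (reactants):
  O=O: 3 × 483 = 1449
  S–H: 4 × 339 = 1356
  Σ(broken) = 2805 kJ
Bonds formed (products):
  O–H: 4 × 477 = 1908
  S=O: 4 × 504 = 2016
  Σ(formed) = 3924 kJ
ΔH = Σ(broken) − Σ(formed) = 2805 − 3924 = −1119 kJ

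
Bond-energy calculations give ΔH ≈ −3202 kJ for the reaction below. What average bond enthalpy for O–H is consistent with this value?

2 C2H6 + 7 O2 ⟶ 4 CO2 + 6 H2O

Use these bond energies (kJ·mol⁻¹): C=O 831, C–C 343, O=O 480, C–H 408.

D(O–H) ≈ 458 kJ/mol

Let D be the O–H bond energy.
Σ(broken) = 2×343 + 12×408 + 7×480 = 8942
Σ(formed) = 8×831 + 12×D = 6648 + 12D
ΔH = Σ(broken) − Σ(formed) = (8942) − (6648 + 12D) = +2294 − 12D
Setting this equal to −3202 kJ gives 12D = 5496, so D = 458 kJ/mol.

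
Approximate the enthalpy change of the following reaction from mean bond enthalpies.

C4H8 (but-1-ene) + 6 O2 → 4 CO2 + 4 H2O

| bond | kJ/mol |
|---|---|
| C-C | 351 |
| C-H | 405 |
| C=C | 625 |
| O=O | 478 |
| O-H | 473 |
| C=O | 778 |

Bonds broken (reactants):
  C-C: 2 × 351 = 702
  C-H: 8 × 405 = 3240
  C=C: 1 × 625 = 625
  O=O: 6 × 478 = 2868
  Σ(broken) = 7435 kJ
Bonds formed (products):
  C=O: 8 × 778 = 6224
  O-H: 8 × 473 = 3784
  Σ(formed) = 10008 kJ
ΔH = Σ(broken) − Σ(formed) = 7435 − 10008 = −2573 kJ

ΔH ≈ −2573 kJ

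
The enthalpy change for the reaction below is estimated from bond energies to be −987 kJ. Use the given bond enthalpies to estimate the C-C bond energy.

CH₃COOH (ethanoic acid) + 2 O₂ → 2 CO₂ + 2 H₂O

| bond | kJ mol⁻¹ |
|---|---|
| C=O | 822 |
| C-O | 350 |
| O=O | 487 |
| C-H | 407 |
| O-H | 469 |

D(C-C) ≈ 341 kJ/mol

Let D be the C-C bond energy.
Σ(broken) = 1×D + 3×407 + 1×350 + 1×822 + 1×469 + 2×487 = 3836 + D
Σ(formed) = 4×822 + 4×469 = 5164
ΔH = Σ(broken) − Σ(formed) = (3836 + D) − (5164) = −1328 + D
Setting this equal to −987 kJ gives D = 341 kJ/mol.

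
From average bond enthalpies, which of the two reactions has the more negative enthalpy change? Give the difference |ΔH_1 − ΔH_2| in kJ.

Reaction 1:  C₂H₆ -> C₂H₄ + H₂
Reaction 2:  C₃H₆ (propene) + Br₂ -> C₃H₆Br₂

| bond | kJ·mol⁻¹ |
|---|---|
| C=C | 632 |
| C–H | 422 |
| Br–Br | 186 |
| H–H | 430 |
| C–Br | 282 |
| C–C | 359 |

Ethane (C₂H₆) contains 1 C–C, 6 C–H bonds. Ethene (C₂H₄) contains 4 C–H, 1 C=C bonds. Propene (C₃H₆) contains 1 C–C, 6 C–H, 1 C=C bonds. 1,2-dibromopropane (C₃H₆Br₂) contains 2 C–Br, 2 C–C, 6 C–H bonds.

Reaction 1:
  Bonds broken (reactants):
    C–C: 1 × 359 = 359
    C–H: 6 × 422 = 2532
    Σ(broken) = 2891 kJ
  Bonds formed (products):
    C–H: 4 × 422 = 1688
    C=C: 1 × 632 = 632
    H–H: 1 × 430 = 430
    Σ(formed) = 2750 kJ
  ΔH_1 = 2891 − 2750 = +141 kJ
Reaction 2:
  Bonds broken (reactants):
    Br–Br: 1 × 186 = 186
    C–C: 1 × 359 = 359
    C–H: 6 × 422 = 2532
    C=C: 1 × 632 = 632
    Σ(broken) = 3709 kJ
  Bonds formed (products):
    C–Br: 2 × 282 = 564
    C–C: 2 × 359 = 718
    C–H: 6 × 422 = 2532
    Σ(formed) = 3814 kJ
  ΔH_2 = 3709 − 3814 = −105 kJ
ΔH_1 − ΔH_2 = +246 kJ, so reaction 2 has the more negative ΔH; |ΔH_1 − ΔH_2| = 246 kJ.

Reaction 2, by 246 kJ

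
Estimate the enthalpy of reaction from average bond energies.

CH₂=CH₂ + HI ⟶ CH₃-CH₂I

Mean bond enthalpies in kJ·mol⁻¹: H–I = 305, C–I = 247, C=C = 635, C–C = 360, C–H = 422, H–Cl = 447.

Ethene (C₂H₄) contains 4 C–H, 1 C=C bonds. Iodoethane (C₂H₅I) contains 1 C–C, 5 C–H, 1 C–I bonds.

Bonds broken (reactants):
  C–H: 4 × 422 = 1688
  C=C: 1 × 635 = 635
  H–I: 1 × 305 = 305
  Σ(broken) = 2628 kJ
Bonds formed (products):
  C–C: 1 × 360 = 360
  C–H: 5 × 422 = 2110
  C–I: 1 × 247 = 247
  Σ(formed) = 2717 kJ
ΔH = Σ(broken) − Σ(formed) = 2628 − 2717 = −89 kJ

ΔH ≈ −89 kJ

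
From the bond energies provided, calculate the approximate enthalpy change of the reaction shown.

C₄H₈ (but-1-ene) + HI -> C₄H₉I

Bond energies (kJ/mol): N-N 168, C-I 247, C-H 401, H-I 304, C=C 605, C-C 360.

Bonds broken (reactants):
  C-C: 2 × 360 = 720
  C-H: 8 × 401 = 3208
  C=C: 1 × 605 = 605
  H-I: 1 × 304 = 304
  Σ(broken) = 4837 kJ
Bonds formed (products):
  C-C: 3 × 360 = 1080
  C-H: 9 × 401 = 3609
  C-I: 1 × 247 = 247
  Σ(formed) = 4936 kJ
ΔH = Σ(broken) − Σ(formed) = 4837 − 4936 = −99 kJ

ΔH ≈ −99 kJ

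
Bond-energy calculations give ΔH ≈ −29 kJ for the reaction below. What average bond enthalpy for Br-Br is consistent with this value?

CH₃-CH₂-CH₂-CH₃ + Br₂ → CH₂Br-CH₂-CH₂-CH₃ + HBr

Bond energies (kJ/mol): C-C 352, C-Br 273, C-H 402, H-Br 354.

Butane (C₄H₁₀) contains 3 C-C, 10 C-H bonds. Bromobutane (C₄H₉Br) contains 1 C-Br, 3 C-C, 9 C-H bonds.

D(Br-Br) ≈ 196 kJ/mol

Let D be the Br-Br bond energy.
Σ(broken) = 1×D + 3×352 + 10×402 = 5076 + D
Σ(formed) = 1×273 + 3×352 + 9×402 + 1×354 = 5301
ΔH = Σ(broken) − Σ(formed) = (5076 + D) − (5301) = −225 + D
Setting this equal to −29 kJ gives D = 196 kJ/mol.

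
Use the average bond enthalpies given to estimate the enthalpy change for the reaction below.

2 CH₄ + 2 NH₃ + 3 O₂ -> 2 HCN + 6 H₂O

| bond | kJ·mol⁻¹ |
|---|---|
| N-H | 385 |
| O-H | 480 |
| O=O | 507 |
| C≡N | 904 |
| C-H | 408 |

Bonds broken (reactants):
  C-H: 8 × 408 = 3264
  N-H: 6 × 385 = 2310
  O=O: 3 × 507 = 1521
  Σ(broken) = 7095 kJ
Bonds formed (products):
  C≡N: 2 × 904 = 1808
  C-H: 2 × 408 = 816
  O-H: 12 × 480 = 5760
  Σ(formed) = 8384 kJ
ΔH = Σ(broken) − Σ(formed) = 7095 − 8384 = −1289 kJ

ΔH ≈ −1289 kJ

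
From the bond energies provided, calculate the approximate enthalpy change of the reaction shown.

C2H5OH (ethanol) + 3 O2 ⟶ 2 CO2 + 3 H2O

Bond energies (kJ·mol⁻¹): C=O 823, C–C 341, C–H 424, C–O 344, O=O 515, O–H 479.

Bonds broken (reactants):
  C–C: 1 × 341 = 341
  C–H: 5 × 424 = 2120
  C–O: 1 × 344 = 344
  O–H: 1 × 479 = 479
  O=O: 3 × 515 = 1545
  Σ(broken) = 4829 kJ
Bonds formed (products):
  C=O: 4 × 823 = 3292
  O–H: 6 × 479 = 2874
  Σ(formed) = 6166 kJ
ΔH = Σ(broken) − Σ(formed) = 4829 − 6166 = −1337 kJ

ΔH ≈ −1337 kJ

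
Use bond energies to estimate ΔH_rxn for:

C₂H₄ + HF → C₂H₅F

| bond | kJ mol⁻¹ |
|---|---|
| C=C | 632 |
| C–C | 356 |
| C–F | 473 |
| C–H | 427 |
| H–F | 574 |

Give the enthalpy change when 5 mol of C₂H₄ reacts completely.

ΔH = −250 kJ

Bonds broken (reactants):
  C–H: 4 × 427 = 1708
  C=C: 1 × 632 = 632
  H–F: 1 × 574 = 574
  Σ(broken) = 2914 kJ
Bonds formed (products):
  C–C: 1 × 356 = 356
  C–F: 1 × 473 = 473
  C–H: 5 × 427 = 2135
  Σ(formed) = 2964 kJ
ΔH = Σ(broken) − Σ(formed) = 2914 − 2964 = −50 kJ
For 5× the reaction as written: 5 × (−50) = −250 kJ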